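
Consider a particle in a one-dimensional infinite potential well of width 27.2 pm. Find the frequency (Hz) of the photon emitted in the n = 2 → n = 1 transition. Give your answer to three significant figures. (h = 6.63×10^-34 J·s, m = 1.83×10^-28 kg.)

f = 1.84×10^15 Hz

E_1 = h²/(8mL²) = 4.058×10^-19 J and ΔE = (2² − 1²)E_1 = 1.217×10^-18 J.
f = ΔE/h = 1.217×10^-18/6.63×10^-34 = 1.84×10^15 Hz.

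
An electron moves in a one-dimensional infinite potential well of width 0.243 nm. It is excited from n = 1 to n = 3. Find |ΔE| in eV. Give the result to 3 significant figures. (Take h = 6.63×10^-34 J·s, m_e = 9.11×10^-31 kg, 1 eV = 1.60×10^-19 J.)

E_1 = h²/(8m_eL²) = 1.021×10^-18 J.
|ΔE| = |1² − 3²|·E_1 = 8·1.021×10^-18 J = 8.168×10^-18 J = 51.1 eV.

|ΔE| = 51.1 eV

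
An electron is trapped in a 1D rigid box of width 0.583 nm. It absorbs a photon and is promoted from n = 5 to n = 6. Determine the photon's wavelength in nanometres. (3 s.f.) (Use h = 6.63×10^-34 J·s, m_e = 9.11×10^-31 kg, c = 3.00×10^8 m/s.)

E_1 = h²/(8m_eL²) = 1.775×10^-19 J, so ΔE = (6² − 5²)E_1 = 1.952×10^-18 J.
λ = hc/ΔE = (6.63×10^-34·3.00×10^8)/1.952×10^-18 = 1.02×10^-7 m = 102 nm.

λ = 102 nm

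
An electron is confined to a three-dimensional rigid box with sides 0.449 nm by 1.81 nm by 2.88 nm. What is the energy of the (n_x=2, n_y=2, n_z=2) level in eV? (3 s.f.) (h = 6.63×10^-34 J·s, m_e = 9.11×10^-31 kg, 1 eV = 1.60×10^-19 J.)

E = 8.12 eV

For a 3D rectangular well E = (h²/8m_e)·Σ n_i²/L_i² = (6.63×10^-34)²/(8·9.11×10^-31) · [2²/(0.449 nm)² + 2²/(1.81 nm)² + 2²/(2.88 nm)²].
Evaluating gives E = 1.299×10^-18 J = 8.12 eV.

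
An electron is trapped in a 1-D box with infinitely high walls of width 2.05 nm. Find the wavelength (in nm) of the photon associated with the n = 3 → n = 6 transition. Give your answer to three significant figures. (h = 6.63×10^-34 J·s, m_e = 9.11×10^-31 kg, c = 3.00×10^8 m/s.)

λ = 513 nm

E_1 = h²/(8m_eL²) = 1.435×10^-20 J, so ΔE = (6² − 3²)E_1 = 3.875×10^-19 J.
λ = hc/ΔE = (6.63×10^-34·3.00×10^8)/3.875×10^-19 = 5.13×10^-7 m = 513 nm.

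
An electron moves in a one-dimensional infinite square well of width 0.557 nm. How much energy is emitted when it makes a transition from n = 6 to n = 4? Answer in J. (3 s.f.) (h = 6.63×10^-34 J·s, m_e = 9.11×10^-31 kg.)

E_1 = h²/(8m_eL²) = 1.944×10^-19 J.
|ΔE| = |6² − 4²|·E_1 = 20·1.944×10^-19 J = 3.89×10^-18 J.

|ΔE| = 3.89×10^-18 J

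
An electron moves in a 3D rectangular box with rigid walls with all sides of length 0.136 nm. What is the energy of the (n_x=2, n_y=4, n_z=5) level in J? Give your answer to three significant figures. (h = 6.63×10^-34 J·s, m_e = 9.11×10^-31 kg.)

For a 3D rectangular well E = (h²/8m_e)·Σ n_i²/L_i² = (6.63×10^-34)²/(8·9.11×10^-31) · [2²/(0.136 nm)² + 4²/(0.136 nm)² + 5²/(0.136 nm)²].
Evaluating gives E = 1.47×10^-16 J.

E = 1.47×10^-16 J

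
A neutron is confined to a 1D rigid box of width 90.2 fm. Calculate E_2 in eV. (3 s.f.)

E_2 = 1.01×10^5 eV

For an infinite well E_n = n²h²/(8m_nL²), so E_1 = h²/(8m_nL²) = (6.626×10^-34)²/(8·1.675×10^-27·(9.02×10^-14 m)²) = 4.027×10^-15 J.
Then E_2 = 2²·E_1 = 4·4.027×10^-15 J = 1.611×10^-14 J.
Converting, E_2 = 1.611×10^-14 J / (1.602×10^-19 J/eV) = 1.01×10^5 eV.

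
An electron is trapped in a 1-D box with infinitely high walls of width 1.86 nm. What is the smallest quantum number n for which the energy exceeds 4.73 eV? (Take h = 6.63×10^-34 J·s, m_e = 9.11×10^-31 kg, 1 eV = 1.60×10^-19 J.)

E_1 = h²/(8m_eL²) = 1.743×10^-20 J = 0.1089 eV.
Need n² > 4.73/0.1089 = 43.43, i.e. n > 6.590.
The smallest integer satisfying this is n = 7.

n = 7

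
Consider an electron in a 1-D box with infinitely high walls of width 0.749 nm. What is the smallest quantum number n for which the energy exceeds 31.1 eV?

n = 7

E_1 = h²/(8m_eL²) = 1.074×10^-19 J = 0.6704 eV.
Need n² > 31.1/0.6704 = 46.39, i.e. n > 6.811.
The smallest integer satisfying this is n = 7.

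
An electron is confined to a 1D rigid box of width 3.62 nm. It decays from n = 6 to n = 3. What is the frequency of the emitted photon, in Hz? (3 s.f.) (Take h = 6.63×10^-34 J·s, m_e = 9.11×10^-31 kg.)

f = 1.87×10^14 Hz

E_1 = h²/(8m_eL²) = 4.603×10^-21 J and ΔE = (6² − 3²)E_1 = 1.243×10^-19 J.
f = ΔE/h = 1.243×10^-19/6.63×10^-34 = 1.87×10^14 Hz.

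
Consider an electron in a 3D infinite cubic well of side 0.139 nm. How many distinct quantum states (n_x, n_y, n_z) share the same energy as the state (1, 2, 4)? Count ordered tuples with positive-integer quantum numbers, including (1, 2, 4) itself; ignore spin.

degeneracy = 6

The level has n_x² + n_y² + n_z² = 21. The ordered positive-integer solutions are (1, 2, 4), (1, 4, 2), (2, 1, 4), (2, 4, 1), (4, 1, 2), (4, 2, 1).
That gives 6 states.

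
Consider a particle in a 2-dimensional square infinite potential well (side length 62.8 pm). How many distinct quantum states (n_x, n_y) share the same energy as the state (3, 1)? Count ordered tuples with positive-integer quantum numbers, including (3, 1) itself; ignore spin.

The level has n_x² + n_y² = 10. The ordered positive-integer solutions are (1, 3), (3, 1).
That gives 2 states.

degeneracy = 2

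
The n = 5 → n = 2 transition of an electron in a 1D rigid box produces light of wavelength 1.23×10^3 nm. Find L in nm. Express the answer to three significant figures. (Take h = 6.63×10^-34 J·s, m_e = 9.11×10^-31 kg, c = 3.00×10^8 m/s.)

The photon carries ΔE = hc/λ = 6.63×10^-34·3.00×10^8/1.23×10^-6 m = 1.617×10^-19 J.
Since ΔE = (5² − 2²)E_1, E_1 = 7.700×10^-21 J, and L = h/√(8m_eE_1) = 2.80×10^-9 m = 2.80 nm.

L = 2.80 nm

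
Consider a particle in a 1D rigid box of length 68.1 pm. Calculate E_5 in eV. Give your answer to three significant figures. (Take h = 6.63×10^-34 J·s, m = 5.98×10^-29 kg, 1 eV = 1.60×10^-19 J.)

For an infinite well E_n = n²h²/(8mL²), so E_1 = h²/(8mL²) = (6.63×10^-34)²/(8·5.98×10^-29·(6.81×10^-11 m)²) = 1.981×10^-19 J.
Then E_5 = 5²·E_1 = 25·1.981×10^-19 J = 4.953×10^-18 J.
Converting, E_5 = 4.953×10^-18 J / (1.60×10^-19 J/eV) = 31.0 eV.

E_5 = 31.0 eV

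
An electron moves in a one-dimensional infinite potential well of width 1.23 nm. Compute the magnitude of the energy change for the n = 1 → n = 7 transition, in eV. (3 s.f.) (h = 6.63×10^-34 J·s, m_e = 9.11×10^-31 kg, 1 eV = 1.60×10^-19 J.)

E_1 = h²/(8m_eL²) = 3.987×10^-20 J.
|ΔE| = |1² − 7²|·E_1 = 48·3.987×10^-20 J = 1.914×10^-18 J = 12.0 eV.

|ΔE| = 12.0 eV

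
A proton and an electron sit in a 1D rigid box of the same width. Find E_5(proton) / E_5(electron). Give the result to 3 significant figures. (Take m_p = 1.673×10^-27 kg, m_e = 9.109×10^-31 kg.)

E_n ∝ 1/m at fixed n and L, so the ratio is m_e/m_p = 9.109×10^-31/1.673×10^-27 = 5.44×10^-4.

5.44×10^-4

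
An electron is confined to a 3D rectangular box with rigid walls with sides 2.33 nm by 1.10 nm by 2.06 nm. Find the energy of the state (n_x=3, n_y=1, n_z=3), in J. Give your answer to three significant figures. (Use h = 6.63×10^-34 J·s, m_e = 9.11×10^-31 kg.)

E = 2.78×10^-19 J

For a 3D rectangular well E = (h²/8m_e)·Σ n_i²/L_i² = (6.63×10^-34)²/(8·9.11×10^-31) · [3²/(2.33 nm)² + 1²/(1.10 nm)² + 3²/(2.06 nm)²].
Evaluating gives E = 2.78×10^-19 J.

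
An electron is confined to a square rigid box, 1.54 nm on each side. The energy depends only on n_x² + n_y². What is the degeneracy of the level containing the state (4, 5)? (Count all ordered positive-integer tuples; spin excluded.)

degeneracy = 2

The level has n_x² + n_y² = 41. The ordered positive-integer solutions are (4, 5), (5, 4).
That gives 2 states.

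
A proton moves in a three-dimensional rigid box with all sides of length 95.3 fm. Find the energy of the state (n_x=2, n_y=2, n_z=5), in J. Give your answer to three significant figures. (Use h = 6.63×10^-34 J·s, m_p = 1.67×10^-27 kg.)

E = 1.20×10^-13 J

For a 3D rectangular well E = (h²/8m_p)·Σ n_i²/L_i² = (6.63×10^-34)²/(8·1.67×10^-27) · [2²/(95.3 fm)² + 2²/(95.3 fm)² + 5²/(95.3 fm)²].
Evaluating gives E = 1.20×10^-13 J.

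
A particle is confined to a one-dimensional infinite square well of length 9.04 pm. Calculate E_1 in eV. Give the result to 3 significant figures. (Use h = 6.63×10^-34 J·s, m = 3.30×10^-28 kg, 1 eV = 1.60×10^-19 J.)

E_1 = 12.7 eV

For an infinite well E_n = n²h²/(8mL²), so E_1 = h²/(8mL²) = (6.63×10^-34)²/(8·3.30×10^-28·(9.04×10^-12 m)²) = 2.037×10^-18 J.
Converting, E_1 = 2.037×10^-18 J / (1.60×10^-19 J/eV) = 12.7 eV.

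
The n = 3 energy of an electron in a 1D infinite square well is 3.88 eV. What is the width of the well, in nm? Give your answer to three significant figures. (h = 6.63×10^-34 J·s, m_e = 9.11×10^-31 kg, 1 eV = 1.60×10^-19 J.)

L = 0.935 nm

From E_n = n²h²/(8m_eL²), L = n·h/√(8m_eE_n).
E_3 = 3.88 eV = 6.208×10^-19 J, so L = 3·6.63×10^-34/√(8·9.11×10^-31·6.208×10^-19) = 9.35×10^-10 m = 0.935 nm.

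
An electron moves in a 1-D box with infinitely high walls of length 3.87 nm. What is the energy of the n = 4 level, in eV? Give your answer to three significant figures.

E_4 = 0.402 eV

For an infinite well E_n = n²h²/(8m_eL²), so E_1 = h²/(8m_eL²) = (6.626×10^-34)²/(8·9.109×10^-31·(3.87×10^-9 m)²) = 4.023×10^-21 J.
Then E_4 = 4²·E_1 = 16·4.023×10^-21 J = 6.437×10^-20 J.
Converting, E_4 = 6.437×10^-20 J / (1.602×10^-19 J/eV) = 0.402 eV.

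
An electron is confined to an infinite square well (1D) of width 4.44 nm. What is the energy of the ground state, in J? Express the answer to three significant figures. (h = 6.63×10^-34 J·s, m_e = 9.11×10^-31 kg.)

For an infinite well E_n = n²h²/(8m_eL²), so E_1 = h²/(8m_eL²) = (6.63×10^-34)²/(8·9.11×10^-31·(4.44×10^-9 m)²) = 3.060×10^-21 J.

E_1 = 3.06×10^-21 J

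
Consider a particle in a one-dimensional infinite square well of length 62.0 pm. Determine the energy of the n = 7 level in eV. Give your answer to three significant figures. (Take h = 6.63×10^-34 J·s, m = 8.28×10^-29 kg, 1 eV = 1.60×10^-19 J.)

For an infinite well E_n = n²h²/(8mL²), so E_1 = h²/(8mL²) = (6.63×10^-34)²/(8·8.28×10^-29·(6.20×10^-11 m)²) = 1.726×10^-19 J.
Then E_7 = 7²·E_1 = 49·1.726×10^-19 J = 8.457×10^-18 J.
Converting, E_7 = 8.457×10^-18 J / (1.60×10^-19 J/eV) = 52.9 eV.

E_7 = 52.9 eV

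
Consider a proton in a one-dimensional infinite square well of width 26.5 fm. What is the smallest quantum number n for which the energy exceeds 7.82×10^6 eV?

E_1 = h²/(8m_pL²) = 4.671×10^-14 J = 2.916×10^5 eV.
Need n² > 7.82×10^6/2.916×10^5 = 26.82, i.e. n > 5.179.
The smallest integer satisfying this is n = 6.

n = 6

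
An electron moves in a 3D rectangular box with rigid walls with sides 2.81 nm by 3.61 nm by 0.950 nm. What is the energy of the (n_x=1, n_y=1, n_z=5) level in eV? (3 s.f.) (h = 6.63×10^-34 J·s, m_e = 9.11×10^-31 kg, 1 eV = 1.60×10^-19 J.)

E = 10.5 eV

For a 3D rectangular well E = (h²/8m_e)·Σ n_i²/L_i² = (6.63×10^-34)²/(8·9.11×10^-31) · [1²/(2.81 nm)² + 1²/(3.61 nm)² + 5²/(0.950 nm)²].
Evaluating gives E = 1.683×10^-18 J = 10.5 eV.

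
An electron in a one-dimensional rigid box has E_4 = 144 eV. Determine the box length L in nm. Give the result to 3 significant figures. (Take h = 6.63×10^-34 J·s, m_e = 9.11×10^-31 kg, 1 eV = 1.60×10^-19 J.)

L = 0.205 nm

From E_n = n²h²/(8m_eL²), L = n·h/√(8m_eE_n).
E_4 = 144 eV = 2.304×10^-17 J, so L = 4·6.63×10^-34/√(8·9.11×10^-31·2.304×10^-17) = 2.05×10^-10 m = 0.205 nm.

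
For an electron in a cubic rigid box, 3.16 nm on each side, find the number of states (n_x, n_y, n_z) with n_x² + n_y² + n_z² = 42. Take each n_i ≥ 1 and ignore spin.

The level has n_x² + n_y² + n_z² = 42. The ordered positive-integer solutions are (1, 4, 5), (1, 5, 4), (4, 1, 5), (4, 5, 1), (5, 1, 4), (5, 4, 1).
That gives 6 states.

degeneracy = 6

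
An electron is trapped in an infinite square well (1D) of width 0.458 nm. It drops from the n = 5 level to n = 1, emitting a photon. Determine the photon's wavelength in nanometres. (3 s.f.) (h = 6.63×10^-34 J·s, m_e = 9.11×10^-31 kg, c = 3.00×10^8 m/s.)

λ = 28.8 nm

E_1 = h²/(8m_eL²) = 2.875×10^-19 J, so ΔE = (5² − 1²)E_1 = 6.900×10^-18 J.
λ = hc/ΔE = (6.63×10^-34·3.00×10^8)/6.900×10^-18 = 2.88×10^-8 m = 28.8 nm.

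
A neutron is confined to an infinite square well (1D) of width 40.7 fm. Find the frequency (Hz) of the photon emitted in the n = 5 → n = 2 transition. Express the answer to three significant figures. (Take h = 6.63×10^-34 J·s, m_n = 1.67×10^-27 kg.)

E_1 = h²/(8m_nL²) = 1.986×10^-14 J and ΔE = (5² − 2²)E_1 = 4.171×10^-13 J.
f = ΔE/h = 4.171×10^-13/6.63×10^-34 = 6.29×10^20 Hz.

f = 6.29×10^20 Hz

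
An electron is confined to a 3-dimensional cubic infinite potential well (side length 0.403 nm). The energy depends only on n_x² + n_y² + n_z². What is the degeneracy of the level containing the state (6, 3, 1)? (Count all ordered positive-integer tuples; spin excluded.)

The level has n_x² + n_y² + n_z² = 46. The ordered positive-integer solutions are (1, 3, 6), (1, 6, 3), (3, 1, 6), (3, 6, 1), (6, 1, 3), (6, 3, 1).
That gives 6 states.

degeneracy = 6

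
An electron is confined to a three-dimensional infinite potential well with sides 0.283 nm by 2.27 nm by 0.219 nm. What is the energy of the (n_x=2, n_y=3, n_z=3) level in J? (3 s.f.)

For a 3D rectangular well E = (h²/8m_e)·Σ n_i²/L_i² = (6.626×10^-34)²/(8·9.109×10^-31) · [2²/(0.283 nm)² + 3²/(2.27 nm)² + 3²/(0.219 nm)²].
Evaluating gives E = 1.44×10^-17 J.

E = 1.44×10^-17 J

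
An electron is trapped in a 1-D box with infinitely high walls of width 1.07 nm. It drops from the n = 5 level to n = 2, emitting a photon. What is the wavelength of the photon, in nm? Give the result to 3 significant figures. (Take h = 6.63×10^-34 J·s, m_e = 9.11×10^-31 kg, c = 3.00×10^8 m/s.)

E_1 = h²/(8m_eL²) = 5.268×10^-20 J, so ΔE = (5² − 2²)E_1 = 1.106×10^-18 J.
λ = hc/ΔE = (6.63×10^-34·3.00×10^8)/1.106×10^-18 = 1.80×10^-7 m = 180 nm.

λ = 180 nm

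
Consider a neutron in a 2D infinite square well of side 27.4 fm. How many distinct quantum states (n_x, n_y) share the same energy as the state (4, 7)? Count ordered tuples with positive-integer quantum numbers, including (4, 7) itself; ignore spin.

degeneracy = 4

The level has n_x² + n_y² = 65. The ordered positive-integer solutions are (1, 8), (4, 7), (7, 4), (8, 1).
That gives 4 states.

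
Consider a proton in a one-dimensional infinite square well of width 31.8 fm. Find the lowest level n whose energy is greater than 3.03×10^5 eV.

n = 2

E_1 = h²/(8m_pL²) = 3.244×10^-14 J = 2.025×10^5 eV.
Need n² > 3.03×10^5/2.025×10^5 = 1.496, i.e. n > 1.223.
The smallest integer satisfying this is n = 2.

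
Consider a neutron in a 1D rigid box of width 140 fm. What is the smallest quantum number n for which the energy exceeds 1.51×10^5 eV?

E_1 = h²/(8m_nL²) = 1.672×10^-15 J = 1.044×10^4 eV.
Need n² > 1.51×10^5/1.044×10^4 = 14.46, i.e. n > 3.803.
The smallest integer satisfying this is n = 4.

n = 4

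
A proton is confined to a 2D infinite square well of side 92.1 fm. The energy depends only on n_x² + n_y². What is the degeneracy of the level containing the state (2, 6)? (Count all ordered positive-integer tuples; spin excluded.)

degeneracy = 2

The level has n_x² + n_y² = 40. The ordered positive-integer solutions are (2, 6), (6, 2).
That gives 2 states.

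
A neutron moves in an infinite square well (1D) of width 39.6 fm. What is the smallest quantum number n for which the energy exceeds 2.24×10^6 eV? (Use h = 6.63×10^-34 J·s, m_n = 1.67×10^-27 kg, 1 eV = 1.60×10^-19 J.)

E_1 = h²/(8m_nL²) = 2.098×10^-14 J = 1.311×10^5 eV.
Need n² > 2.24×10^6/1.311×10^5 = 17.09, i.e. n > 4.134.
The smallest integer satisfying this is n = 5.

n = 5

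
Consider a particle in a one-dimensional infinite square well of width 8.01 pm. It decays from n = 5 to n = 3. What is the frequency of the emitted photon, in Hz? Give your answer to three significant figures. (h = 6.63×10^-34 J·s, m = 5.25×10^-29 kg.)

f = 3.94×10^17 Hz

E_1 = h²/(8mL²) = 1.631×10^-17 J and ΔE = (5² − 3²)E_1 = 2.610×10^-16 J.
f = ΔE/h = 2.610×10^-16/6.63×10^-34 = 3.94×10^17 Hz.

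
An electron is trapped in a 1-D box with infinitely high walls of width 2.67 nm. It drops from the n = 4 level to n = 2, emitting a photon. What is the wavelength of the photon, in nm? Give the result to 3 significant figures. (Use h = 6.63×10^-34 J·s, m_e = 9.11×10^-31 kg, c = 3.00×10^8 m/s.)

λ = 1.96×10^3 nm

E_1 = h²/(8m_eL²) = 8.461×10^-21 J, so ΔE = (4² − 2²)E_1 = 1.015×10^-19 J.
λ = hc/ΔE = (6.63×10^-34·3.00×10^8)/1.015×10^-19 = 1.96×10^-6 m = 1.96×10^3 nm.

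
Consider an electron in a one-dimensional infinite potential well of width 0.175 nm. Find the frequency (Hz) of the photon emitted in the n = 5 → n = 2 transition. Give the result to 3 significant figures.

E_1 = h²/(8m_eL²) = 1.967×10^-18 J and ΔE = (5² − 2²)E_1 = 4.131×10^-17 J.
f = ΔE/h = 4.131×10^-17/6.626×10^-34 = 6.23×10^16 Hz.

f = 6.23×10^16 Hz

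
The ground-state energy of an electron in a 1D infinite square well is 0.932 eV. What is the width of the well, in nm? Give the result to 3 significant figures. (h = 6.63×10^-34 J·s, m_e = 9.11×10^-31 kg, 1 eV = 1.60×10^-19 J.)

L = 0.636 nm

From E_n = n²h²/(8m_eL²), L = n·h/√(8m_eE_n).
E_1 = 0.932 eV = 1.491×10^-19 J, so L = 1·6.63×10^-34/√(8·9.11×10^-31·1.491×10^-19) = 6.36×10^-10 m = 0.636 nm.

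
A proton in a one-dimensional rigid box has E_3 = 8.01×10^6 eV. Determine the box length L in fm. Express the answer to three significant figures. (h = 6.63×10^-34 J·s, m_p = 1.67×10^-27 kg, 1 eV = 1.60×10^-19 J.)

L = 15.2 fm

From E_n = n²h²/(8m_pL²), L = n·h/√(8m_pE_n).
E_3 = 8.01×10^6 eV = 1.282×10^-12 J, so L = 3·6.63×10^-34/√(8·1.67×10^-27·1.282×10^-12) = 1.52×10^-14 m = 15.2 fm.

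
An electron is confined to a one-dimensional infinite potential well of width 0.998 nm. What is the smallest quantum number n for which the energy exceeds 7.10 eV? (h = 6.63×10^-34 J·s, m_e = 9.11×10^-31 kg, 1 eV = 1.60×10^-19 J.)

E_1 = h²/(8m_eL²) = 6.056×10^-20 J = 0.3785 eV.
Need n² > 7.10/0.3785 = 18.76, i.e. n > 4.331.
The smallest integer satisfying this is n = 5.

n = 5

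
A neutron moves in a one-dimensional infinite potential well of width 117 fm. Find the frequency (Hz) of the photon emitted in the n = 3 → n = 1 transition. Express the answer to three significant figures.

f = 2.89×10^19 Hz

E_1 = h²/(8m_nL²) = 2.393×10^-15 J and ΔE = (3² − 1²)E_1 = 1.914×10^-14 J.
f = ΔE/h = 1.914×10^-14/6.626×10^-34 = 2.89×10^19 Hz.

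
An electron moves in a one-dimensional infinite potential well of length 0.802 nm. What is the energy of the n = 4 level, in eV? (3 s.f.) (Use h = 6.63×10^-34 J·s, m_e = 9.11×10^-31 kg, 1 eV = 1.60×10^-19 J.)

E_4 = 9.38 eV

For an infinite well E_n = n²h²/(8m_eL²), so E_1 = h²/(8m_eL²) = (6.63×10^-34)²/(8·9.11×10^-31·(8.02×10^-10 m)²) = 9.377×10^-20 J.
Then E_4 = 4²·E_1 = 16·9.377×10^-20 J = 1.500×10^-18 J.
Converting, E_4 = 1.500×10^-18 J / (1.60×10^-19 J/eV) = 9.38 eV.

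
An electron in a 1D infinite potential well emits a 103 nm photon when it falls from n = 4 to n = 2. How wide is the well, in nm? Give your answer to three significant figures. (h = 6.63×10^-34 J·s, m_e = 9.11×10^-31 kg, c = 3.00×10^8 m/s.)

L = 0.612 nm

The photon carries ΔE = hc/λ = 6.63×10^-34·3.00×10^8/1.03×10^-7 m = 1.931×10^-18 J.
Since ΔE = (4² − 2²)E_1, E_1 = 1.609×10^-19 J, and L = h/√(8m_eE_1) = 6.12×10^-10 m = 0.612 nm.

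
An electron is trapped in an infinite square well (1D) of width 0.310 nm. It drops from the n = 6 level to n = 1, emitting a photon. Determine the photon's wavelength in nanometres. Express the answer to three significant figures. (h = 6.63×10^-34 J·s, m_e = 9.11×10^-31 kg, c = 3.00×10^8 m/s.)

E_1 = h²/(8m_eL²) = 6.276×10^-19 J, so ΔE = (6² − 1²)E_1 = 2.197×10^-17 J.
λ = hc/ΔE = (6.63×10^-34·3.00×10^8)/2.197×10^-17 = 9.05×10^-9 m = 9.05 nm.

λ = 9.05 nm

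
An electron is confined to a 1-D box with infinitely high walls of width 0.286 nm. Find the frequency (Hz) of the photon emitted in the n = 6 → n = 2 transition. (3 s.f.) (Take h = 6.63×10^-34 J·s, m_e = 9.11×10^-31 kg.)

f = 3.56×10^16 Hz

E_1 = h²/(8m_eL²) = 7.374×10^-19 J and ΔE = (6² − 2²)E_1 = 2.360×10^-17 J.
f = ΔE/h = 2.360×10^-17/6.63×10^-34 = 3.56×10^16 Hz.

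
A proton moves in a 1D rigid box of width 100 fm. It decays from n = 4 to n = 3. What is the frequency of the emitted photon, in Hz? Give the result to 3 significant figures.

f = 3.47×10^19 Hz

E_1 = h²/(8m_pL²) = 3.280×10^-15 J and ΔE = (4² − 3²)E_1 = 2.296×10^-14 J.
f = ΔE/h = 2.296×10^-14/6.626×10^-34 = 3.47×10^19 Hz.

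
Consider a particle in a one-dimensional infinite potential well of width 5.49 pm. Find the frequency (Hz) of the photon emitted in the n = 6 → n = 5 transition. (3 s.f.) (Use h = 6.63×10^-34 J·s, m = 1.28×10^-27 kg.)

f = 2.36×10^16 Hz

E_1 = h²/(8mL²) = 1.424×10^-18 J and ΔE = (6² − 5²)E_1 = 1.566×10^-17 J.
f = ΔE/h = 1.566×10^-17/6.63×10^-34 = 2.36×10^16 Hz.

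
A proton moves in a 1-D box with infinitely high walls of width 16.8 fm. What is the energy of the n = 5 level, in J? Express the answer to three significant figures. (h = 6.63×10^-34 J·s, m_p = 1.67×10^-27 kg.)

For an infinite well E_n = n²h²/(8m_pL²), so E_1 = h²/(8m_pL²) = (6.63×10^-34)²/(8·1.67×10^-27·(1.68×10^-14 m)²) = 1.166×10^-13 J.
Then E_5 = 5²·E_1 = 25·1.166×10^-13 J = 2.91×10^-12 J.

E_5 = 2.91×10^-12 J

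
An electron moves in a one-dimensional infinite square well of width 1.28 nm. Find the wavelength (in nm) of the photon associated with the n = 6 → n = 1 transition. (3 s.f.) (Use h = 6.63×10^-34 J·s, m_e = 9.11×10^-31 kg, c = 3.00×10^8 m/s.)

E_1 = h²/(8m_eL²) = 3.681×10^-20 J, so ΔE = (6² − 1²)E_1 = 1.288×10^-18 J.
λ = hc/ΔE = (6.63×10^-34·3.00×10^8)/1.288×10^-18 = 1.54×10^-7 m = 154 nm.

λ = 154 nm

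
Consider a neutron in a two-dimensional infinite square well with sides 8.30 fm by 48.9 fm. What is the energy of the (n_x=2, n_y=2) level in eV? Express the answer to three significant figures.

For a 2D rectangular well E = (h²/8m_n)·Σ n_i²/L_i² = (6.626×10^-34)²/(8·1.675×10^-27) · [2²/(8.30 fm)² + 2²/(48.9 fm)²].
Evaluating gives E = 1.957×10^-12 J = 1.22×10^7 eV.

E = 1.22×10^7 eV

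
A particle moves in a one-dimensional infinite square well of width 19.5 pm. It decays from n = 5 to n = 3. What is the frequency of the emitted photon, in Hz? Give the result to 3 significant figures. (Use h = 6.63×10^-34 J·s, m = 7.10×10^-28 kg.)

f = 4.91×10^15 Hz

E_1 = h²/(8mL²) = 2.035×10^-19 J and ΔE = (5² − 3²)E_1 = 3.256×10^-18 J.
f = ΔE/h = 3.256×10^-18/6.63×10^-34 = 4.91×10^15 Hz.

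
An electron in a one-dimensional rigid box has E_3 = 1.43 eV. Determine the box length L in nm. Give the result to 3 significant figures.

L = 1.54 nm

From E_n = n²h²/(8m_eL²), L = n·h/√(8m_eE_n).
E_3 = 1.43 eV = 2.291×10^-19 J, so L = 3·6.626×10^-34/√(8·9.109×10^-31·2.291×10^-19) = 1.54×10^-9 m = 1.54 nm.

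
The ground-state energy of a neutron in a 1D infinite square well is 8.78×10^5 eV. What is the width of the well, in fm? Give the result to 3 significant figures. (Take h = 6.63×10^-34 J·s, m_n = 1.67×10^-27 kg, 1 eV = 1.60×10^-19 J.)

From E_n = n²h²/(8m_nL²), L = n·h/√(8m_nE_n).
E_1 = 8.78×10^5 eV = 1.405×10^-13 J, so L = 1·6.63×10^-34/√(8·1.67×10^-27·1.405×10^-13) = 1.53×10^-14 m = 15.3 fm.

L = 15.3 fm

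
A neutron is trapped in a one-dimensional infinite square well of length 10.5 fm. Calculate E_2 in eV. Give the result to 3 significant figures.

E_2 = 7.42×10^6 eV

For an infinite well E_n = n²h²/(8m_nL²), so E_1 = h²/(8m_nL²) = (6.626×10^-34)²/(8·1.675×10^-27·(1.05×10^-14 m)²) = 2.972×10^-13 J.
Then E_2 = 2²·E_1 = 4·2.972×10^-13 J = 1.189×10^-12 J.
Converting, E_2 = 1.189×10^-12 J / (1.602×10^-19 J/eV) = 7.42×10^6 eV.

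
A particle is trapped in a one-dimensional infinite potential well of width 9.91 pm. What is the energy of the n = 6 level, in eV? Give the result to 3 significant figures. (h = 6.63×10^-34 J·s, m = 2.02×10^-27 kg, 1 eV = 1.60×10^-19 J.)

For an infinite well E_n = n²h²/(8mL²), so E_1 = h²/(8mL²) = (6.63×10^-34)²/(8·2.02×10^-27·(9.91×10^-12 m)²) = 2.770×10^-19 J.
Then E_6 = 6²·E_1 = 36·2.770×10^-19 J = 9.972×10^-18 J.
Converting, E_6 = 9.972×10^-18 J / (1.60×10^-19 J/eV) = 62.3 eV.

E_6 = 62.3 eV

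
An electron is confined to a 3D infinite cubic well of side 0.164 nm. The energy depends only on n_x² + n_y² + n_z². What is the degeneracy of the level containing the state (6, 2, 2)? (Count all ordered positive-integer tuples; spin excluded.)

degeneracy = 3

The level has n_x² + n_y² + n_z² = 44. The ordered positive-integer solutions are (2, 2, 6), (2, 6, 2), (6, 2, 2).
That gives 3 states.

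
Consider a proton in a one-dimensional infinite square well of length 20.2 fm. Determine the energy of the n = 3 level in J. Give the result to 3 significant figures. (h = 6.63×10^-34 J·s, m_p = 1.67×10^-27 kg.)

For an infinite well E_n = n²h²/(8m_pL²), so E_1 = h²/(8m_pL²) = (6.63×10^-34)²/(8·1.67×10^-27·(2.02×10^-14 m)²) = 8.063×10^-14 J.
Then E_3 = 3²·E_1 = 9·8.063×10^-14 J = 7.26×10^-13 J.

E_3 = 7.26×10^-13 J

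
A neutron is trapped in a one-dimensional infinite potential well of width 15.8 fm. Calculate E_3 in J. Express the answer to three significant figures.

E_3 = 1.18×10^-12 J

For an infinite well E_n = n²h²/(8m_nL²), so E_1 = h²/(8m_nL²) = (6.626×10^-34)²/(8·1.675×10^-27·(1.58×10^-14 m)²) = 1.312×10^-13 J.
Then E_3 = 3²·E_1 = 9·1.312×10^-13 J = 1.18×10^-12 J.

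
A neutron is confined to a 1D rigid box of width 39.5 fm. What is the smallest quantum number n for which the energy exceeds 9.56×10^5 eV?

n = 3

E_1 = h²/(8m_nL²) = 2.100×10^-14 J = 1.311×10^5 eV.
Need n² > 9.56×10^5/1.311×10^5 = 7.292, i.e. n > 2.700.
The smallest integer satisfying this is n = 3.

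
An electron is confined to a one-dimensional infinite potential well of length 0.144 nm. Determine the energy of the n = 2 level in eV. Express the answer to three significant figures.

For an infinite well E_n = n²h²/(8m_eL²), so E_1 = h²/(8m_eL²) = (6.626×10^-34)²/(8·9.109×10^-31·(1.44×10^-10 m)²) = 2.905×10^-18 J.
Then E_2 = 2²·E_1 = 4·2.905×10^-18 J = 1.162×10^-17 J.
Converting, E_2 = 1.162×10^-17 J / (1.602×10^-19 J/eV) = 72.5 eV.

E_2 = 72.5 eV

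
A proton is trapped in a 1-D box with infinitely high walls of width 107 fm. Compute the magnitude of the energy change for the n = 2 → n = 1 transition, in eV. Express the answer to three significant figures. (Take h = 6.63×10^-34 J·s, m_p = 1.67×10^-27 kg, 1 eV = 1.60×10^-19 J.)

|ΔE| = 5.39×10^4 eV

E_1 = h²/(8m_pL²) = 2.874×10^-15 J.
|ΔE| = |2² − 1²|·E_1 = 3·2.874×10^-15 J = 8.622×10^-15 J = 5.39×10^4 eV.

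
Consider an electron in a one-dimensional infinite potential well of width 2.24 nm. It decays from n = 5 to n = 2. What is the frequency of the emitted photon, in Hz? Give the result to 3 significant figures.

f = 3.81×10^14 Hz

E_1 = h²/(8m_eL²) = 1.201×10^-20 J and ΔE = (5² − 2²)E_1 = 2.522×10^-19 J.
f = ΔE/h = 2.522×10^-19/6.626×10^-34 = 3.81×10^14 Hz.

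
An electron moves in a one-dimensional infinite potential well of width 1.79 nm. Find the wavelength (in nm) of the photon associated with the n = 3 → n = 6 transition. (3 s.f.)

E_1 = h²/(8m_eL²) = 1.880×10^-20 J, so ΔE = (6² − 3²)E_1 = 5.076×10^-19 J.
λ = hc/ΔE = (6.626×10^-34·2.998×10^8)/5.076×10^-19 = 3.91×10^-7 m = 391 nm.

λ = 391 nm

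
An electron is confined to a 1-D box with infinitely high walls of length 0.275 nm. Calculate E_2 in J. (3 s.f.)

For an infinite well E_n = n²h²/(8m_eL²), so E_1 = h²/(8m_eL²) = (6.626×10^-34)²/(8·9.109×10^-31·(2.75×10^-10 m)²) = 7.967×10^-19 J.
Then E_2 = 2²·E_1 = 4·7.967×10^-19 J = 3.19×10^-18 J.

E_2 = 3.19×10^-18 J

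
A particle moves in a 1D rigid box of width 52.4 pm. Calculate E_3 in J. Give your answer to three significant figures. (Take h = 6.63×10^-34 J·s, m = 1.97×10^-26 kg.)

E_3 = 9.14×10^-21 J

For an infinite well E_n = n²h²/(8mL²), so E_1 = h²/(8mL²) = (6.63×10^-34)²/(8·1.97×10^-26·(5.24×10^-11 m)²) = 1.016×10^-21 J.
Then E_3 = 3²·E_1 = 9·1.016×10^-21 J = 9.14×10^-21 J.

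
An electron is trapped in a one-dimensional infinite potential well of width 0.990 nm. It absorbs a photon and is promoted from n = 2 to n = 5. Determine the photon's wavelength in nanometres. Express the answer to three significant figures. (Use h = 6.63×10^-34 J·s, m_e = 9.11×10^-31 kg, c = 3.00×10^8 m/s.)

E_1 = h²/(8m_eL²) = 6.154×10^-20 J, so ΔE = (5² − 2²)E_1 = 1.292×10^-18 J.
λ = hc/ΔE = (6.63×10^-34·3.00×10^8)/1.292×10^-18 = 1.54×10^-7 m = 154 nm.

λ = 154 nm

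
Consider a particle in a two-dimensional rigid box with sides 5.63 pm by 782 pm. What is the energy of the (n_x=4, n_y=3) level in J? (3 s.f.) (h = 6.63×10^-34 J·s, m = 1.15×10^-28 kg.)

For a 2D rectangular well E = (h²/8m)·Σ n_i²/L_i² = (6.63×10^-34)²/(8·1.15×10^-28) · [4²/(5.63 pm)² + 3²/(782 pm)²].
Evaluating gives E = 2.41×10^-16 J.

E = 2.41×10^-16 J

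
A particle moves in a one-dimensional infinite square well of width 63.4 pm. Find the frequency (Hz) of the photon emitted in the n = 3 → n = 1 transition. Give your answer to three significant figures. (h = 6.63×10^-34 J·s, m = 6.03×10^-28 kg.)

E_1 = h²/(8mL²) = 2.267×10^-20 J and ΔE = (3² − 1²)E_1 = 1.814×10^-19 J.
f = ΔE/h = 1.814×10^-19/6.63×10^-34 = 2.74×10^14 Hz.

f = 2.74×10^14 Hz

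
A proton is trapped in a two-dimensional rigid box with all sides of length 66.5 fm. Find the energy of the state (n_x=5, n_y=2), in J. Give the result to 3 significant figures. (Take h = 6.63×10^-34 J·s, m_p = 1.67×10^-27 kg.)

For a 2D rectangular well E = (h²/8m_p)·Σ n_i²/L_i² = (6.63×10^-34)²/(8·1.67×10^-27) · [5²/(66.5 fm)² + 2²/(66.5 fm)²].
Evaluating gives E = 2.16×10^-13 J.

E = 2.16×10^-13 J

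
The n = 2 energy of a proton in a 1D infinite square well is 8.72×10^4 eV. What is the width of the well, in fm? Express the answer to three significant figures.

From E_n = n²h²/(8m_pL²), L = n·h/√(8m_pE_n).
E_2 = 8.72×10^4 eV = 1.397×10^-14 J, so L = 2·6.626×10^-34/√(8·1.673×10^-27·1.397×10^-14) = 9.69×10^-14 m = 96.9 fm.

L = 96.9 fm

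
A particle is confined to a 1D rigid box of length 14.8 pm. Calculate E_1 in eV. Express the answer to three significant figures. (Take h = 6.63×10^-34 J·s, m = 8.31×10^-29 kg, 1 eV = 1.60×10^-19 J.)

E_1 = 18.9 eV

For an infinite well E_n = n²h²/(8mL²), so E_1 = h²/(8mL²) = (6.63×10^-34)²/(8·8.31×10^-29·(1.48×10^-11 m)²) = 3.019×10^-18 J.
Converting, E_1 = 3.019×10^-18 J / (1.60×10^-19 J/eV) = 18.9 eV.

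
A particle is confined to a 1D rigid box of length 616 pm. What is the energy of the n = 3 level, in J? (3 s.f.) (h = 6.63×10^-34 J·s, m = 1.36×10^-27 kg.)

For an infinite well E_n = n²h²/(8mL²), so E_1 = h²/(8mL²) = (6.63×10^-34)²/(8·1.36×10^-27·(6.16×10^-10 m)²) = 1.065×10^-22 J.
Then E_3 = 3²·E_1 = 9·1.065×10^-22 J = 9.58×10^-22 J.

E_3 = 9.58×10^-22 J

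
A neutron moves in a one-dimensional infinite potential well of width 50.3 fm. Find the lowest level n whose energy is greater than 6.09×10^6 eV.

n = 9

E_1 = h²/(8m_nL²) = 1.295×10^-14 J = 8.084×10^4 eV.
Need n² > 6.09×10^6/8.084×10^4 = 75.33, i.e. n > 8.679.
The smallest integer satisfying this is n = 9.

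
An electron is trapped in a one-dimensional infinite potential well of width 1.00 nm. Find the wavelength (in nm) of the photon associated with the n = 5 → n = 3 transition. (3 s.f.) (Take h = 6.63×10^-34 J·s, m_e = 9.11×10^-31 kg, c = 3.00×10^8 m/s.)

λ = 206 nm

E_1 = h²/(8m_eL²) = 6.031×10^-20 J, so ΔE = (5² − 3²)E_1 = 9.650×10^-19 J.
λ = hc/ΔE = (6.63×10^-34·3.00×10^8)/9.650×10^-19 = 2.06×10^-7 m = 206 nm.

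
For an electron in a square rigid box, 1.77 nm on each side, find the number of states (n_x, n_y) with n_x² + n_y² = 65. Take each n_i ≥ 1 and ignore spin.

degeneracy = 4

The level has n_x² + n_y² = 65. The ordered positive-integer solutions are (1, 8), (4, 7), (7, 4), (8, 1).
That gives 4 states.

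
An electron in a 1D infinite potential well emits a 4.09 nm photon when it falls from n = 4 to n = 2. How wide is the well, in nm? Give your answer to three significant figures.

The photon carries ΔE = hc/λ = 6.626×10^-34·2.998×10^8/4.09×10^-9 m = 4.857×10^-17 J.
Since ΔE = (4² − 2²)E_1, E_1 = 4.048×10^-18 J, and L = h/√(8m_eE_1) = 1.22×10^-10 m = 0.122 nm.

L = 0.122 nm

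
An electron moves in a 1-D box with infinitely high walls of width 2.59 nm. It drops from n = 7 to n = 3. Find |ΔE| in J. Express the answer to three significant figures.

|ΔE| = 3.59×10^-19 J

E_1 = h²/(8m_eL²) = 8.981×10^-21 J.
|ΔE| = |7² − 3²|·E_1 = 40·8.981×10^-21 J = 3.59×10^-19 J.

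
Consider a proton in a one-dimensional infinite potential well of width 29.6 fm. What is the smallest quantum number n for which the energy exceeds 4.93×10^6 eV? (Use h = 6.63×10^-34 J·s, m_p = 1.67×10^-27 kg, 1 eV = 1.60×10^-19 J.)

E_1 = h²/(8m_pL²) = 3.755×10^-14 J = 2.347×10^5 eV.
Need n² > 4.93×10^6/2.347×10^5 = 21.01, i.e. n > 4.584.
The smallest integer satisfying this is n = 5.

n = 5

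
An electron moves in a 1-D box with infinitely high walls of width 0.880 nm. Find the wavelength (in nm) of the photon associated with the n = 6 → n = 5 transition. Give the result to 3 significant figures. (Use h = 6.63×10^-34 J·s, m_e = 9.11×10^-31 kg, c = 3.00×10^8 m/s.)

λ = 232 nm

E_1 = h²/(8m_eL²) = 7.788×10^-20 J, so ΔE = (6² − 5²)E_1 = 8.567×10^-19 J.
λ = hc/ΔE = (6.63×10^-34·3.00×10^8)/8.567×10^-19 = 2.32×10^-7 m = 232 nm.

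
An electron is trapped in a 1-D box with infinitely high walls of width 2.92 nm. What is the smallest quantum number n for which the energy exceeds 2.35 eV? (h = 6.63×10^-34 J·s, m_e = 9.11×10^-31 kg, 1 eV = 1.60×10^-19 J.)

n = 8

E_1 = h²/(8m_eL²) = 7.074×10^-21 J = 0.04421 eV.
Need n² > 2.35/0.04421 = 53.16, i.e. n > 7.291.
The smallest integer satisfying this is n = 8.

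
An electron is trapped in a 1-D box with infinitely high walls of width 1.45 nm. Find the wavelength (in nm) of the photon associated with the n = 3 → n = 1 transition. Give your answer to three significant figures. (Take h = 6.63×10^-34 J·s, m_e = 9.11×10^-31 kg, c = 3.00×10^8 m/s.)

λ = 867 nm

E_1 = h²/(8m_eL²) = 2.869×10^-20 J, so ΔE = (3² − 1²)E_1 = 2.295×10^-19 J.
λ = hc/ΔE = (6.63×10^-34·3.00×10^8)/2.295×10^-19 = 8.67×10^-7 m = 867 nm.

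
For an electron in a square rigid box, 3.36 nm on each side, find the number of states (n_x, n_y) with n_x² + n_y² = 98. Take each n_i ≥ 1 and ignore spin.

The level has n_x² + n_y² = 98. The ordered positive-integer solutions are (7, 7).
That gives 1 state.

degeneracy = 1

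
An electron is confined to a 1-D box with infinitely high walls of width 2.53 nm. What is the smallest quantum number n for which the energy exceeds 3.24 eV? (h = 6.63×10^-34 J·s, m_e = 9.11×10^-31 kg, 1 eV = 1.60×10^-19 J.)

n = 8

E_1 = h²/(8m_eL²) = 9.423×10^-21 J = 0.05889 eV.
Need n² > 3.24/0.05889 = 55.02, i.e. n > 7.418.
The smallest integer satisfying this is n = 8.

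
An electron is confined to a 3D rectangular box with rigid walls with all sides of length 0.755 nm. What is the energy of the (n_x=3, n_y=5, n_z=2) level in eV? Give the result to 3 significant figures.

E = 25.1 eV

For a 3D rectangular well E = (h²/8m_e)·Σ n_i²/L_i² = (6.626×10^-34)²/(8·9.109×10^-31) · [3²/(0.755 nm)² + 5²/(0.755 nm)² + 2²/(0.755 nm)²].
Evaluating gives E = 4.016×10^-18 J = 25.1 eV.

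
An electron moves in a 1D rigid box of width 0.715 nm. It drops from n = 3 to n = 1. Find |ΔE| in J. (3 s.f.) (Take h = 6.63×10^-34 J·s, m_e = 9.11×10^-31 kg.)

|ΔE| = 9.44×10^-19 J

E_1 = h²/(8m_eL²) = 1.180×10^-19 J.
|ΔE| = |3² − 1²|·E_1 = 8·1.180×10^-19 J = 9.44×10^-19 J.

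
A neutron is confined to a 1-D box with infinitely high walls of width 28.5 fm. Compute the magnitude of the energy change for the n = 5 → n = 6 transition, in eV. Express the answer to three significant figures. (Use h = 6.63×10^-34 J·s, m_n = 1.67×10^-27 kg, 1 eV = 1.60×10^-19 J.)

|ΔE| = 2.78×10^6 eV

E_1 = h²/(8m_nL²) = 4.051×10^-14 J.
|ΔE| = |5² − 6²|·E_1 = 11·4.051×10^-14 J = 4.456×10^-13 J = 2.78×10^6 eV.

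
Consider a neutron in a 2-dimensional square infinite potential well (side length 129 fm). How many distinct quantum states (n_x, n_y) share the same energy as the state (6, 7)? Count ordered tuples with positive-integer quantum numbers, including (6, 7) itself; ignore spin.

degeneracy = 4

The level has n_x² + n_y² = 85. The ordered positive-integer solutions are (2, 9), (6, 7), (7, 6), (9, 2).
That gives 4 states.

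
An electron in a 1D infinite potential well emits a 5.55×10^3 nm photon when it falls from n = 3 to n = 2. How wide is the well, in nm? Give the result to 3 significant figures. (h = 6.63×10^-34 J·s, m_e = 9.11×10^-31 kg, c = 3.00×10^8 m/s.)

The photon carries ΔE = hc/λ = 6.63×10^-34·3.00×10^8/5.55×10^-6 m = 3.584×10^-20 J.
Since ΔE = (3² − 2²)E_1, E_1 = 7.168×10^-21 J, and L = h/√(8m_eE_1) = 2.90×10^-9 m = 2.90 nm.

L = 2.90 nm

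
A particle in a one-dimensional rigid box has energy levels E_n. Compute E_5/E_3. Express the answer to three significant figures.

E_n ∝ n², so E_5/E_3 = 5²/3² = 25/9 = 2.78.

2.78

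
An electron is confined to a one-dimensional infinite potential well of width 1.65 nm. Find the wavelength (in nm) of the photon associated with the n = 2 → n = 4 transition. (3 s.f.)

λ = 748 nm

E_1 = h²/(8m_eL²) = 2.213×10^-20 J, so ΔE = (4² − 2²)E_1 = 2.656×10^-19 J.
λ = hc/ΔE = (6.626×10^-34·2.998×10^8)/2.656×10^-19 = 7.48×10^-7 m = 748 nm.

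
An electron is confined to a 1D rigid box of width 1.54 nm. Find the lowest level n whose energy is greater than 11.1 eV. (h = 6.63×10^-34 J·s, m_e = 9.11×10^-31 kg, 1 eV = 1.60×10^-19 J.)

n = 9

E_1 = h²/(8m_eL²) = 2.543×10^-20 J = 0.1589 eV.
Need n² > 11.1/0.1589 = 69.86, i.e. n > 8.358.
The smallest integer satisfying this is n = 9.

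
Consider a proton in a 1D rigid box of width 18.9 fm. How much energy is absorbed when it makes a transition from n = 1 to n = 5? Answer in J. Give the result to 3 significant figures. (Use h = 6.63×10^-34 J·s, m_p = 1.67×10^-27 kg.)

|ΔE| = 2.21×10^-12 J

E_1 = h²/(8m_pL²) = 9.211×10^-14 J.
|ΔE| = |1² − 5²|·E_1 = 24·9.211×10^-14 J = 2.21×10^-12 J.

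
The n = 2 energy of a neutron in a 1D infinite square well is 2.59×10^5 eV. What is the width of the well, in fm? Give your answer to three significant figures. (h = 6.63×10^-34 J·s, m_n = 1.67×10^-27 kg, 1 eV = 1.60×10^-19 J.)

From E_n = n²h²/(8m_nL²), L = n·h/√(8m_nE_n).
E_2 = 2.59×10^5 eV = 4.144×10^-14 J, so L = 2·6.63×10^-34/√(8·1.67×10^-27·4.144×10^-14) = 5.64×10^-14 m = 56.4 fm.

L = 56.4 fm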